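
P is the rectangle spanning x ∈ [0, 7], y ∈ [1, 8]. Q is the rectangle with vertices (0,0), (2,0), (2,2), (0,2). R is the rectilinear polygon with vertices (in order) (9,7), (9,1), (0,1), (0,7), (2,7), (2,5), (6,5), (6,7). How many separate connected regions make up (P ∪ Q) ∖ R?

(P ∪ Q) ∖ R splits into 2 disjoint pieces (area 15, area 2).

2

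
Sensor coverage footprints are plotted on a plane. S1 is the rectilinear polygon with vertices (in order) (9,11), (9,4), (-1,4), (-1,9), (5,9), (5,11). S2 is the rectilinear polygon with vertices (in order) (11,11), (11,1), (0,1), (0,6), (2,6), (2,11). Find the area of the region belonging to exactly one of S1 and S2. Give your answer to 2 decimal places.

64.00

|S1| = 58, |S2| = 100, |S1∩S2| = 47.
|S1 △ S2| = |S1| + |S2| − 2·|S1∩S2| = 58 + 100 − 94 = 64.00.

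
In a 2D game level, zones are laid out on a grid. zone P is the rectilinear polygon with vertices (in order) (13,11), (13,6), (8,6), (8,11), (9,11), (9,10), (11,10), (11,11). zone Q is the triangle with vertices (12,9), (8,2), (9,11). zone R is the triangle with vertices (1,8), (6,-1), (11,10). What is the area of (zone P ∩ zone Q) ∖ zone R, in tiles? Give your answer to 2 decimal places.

|zone P ∩ zone Q| = 10.0675.
|(zone P ∩ zone Q) ∩ zone R| = 5.1964.
|(zone P ∩ zone Q) ∖ zone R| = 10.0675 − 5.1964 = 4.87.

4.87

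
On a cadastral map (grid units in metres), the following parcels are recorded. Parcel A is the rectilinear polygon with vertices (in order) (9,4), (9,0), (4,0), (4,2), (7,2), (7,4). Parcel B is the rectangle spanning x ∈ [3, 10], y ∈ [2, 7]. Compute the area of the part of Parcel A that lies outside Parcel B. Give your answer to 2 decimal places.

10.00

|Parcel A| = 14, |Parcel A∩Parcel B| = 4.
|Parcel A ∖ Parcel B| = |Parcel A| − |Parcel A∩Parcel B| = 14 − 4 = 10.00.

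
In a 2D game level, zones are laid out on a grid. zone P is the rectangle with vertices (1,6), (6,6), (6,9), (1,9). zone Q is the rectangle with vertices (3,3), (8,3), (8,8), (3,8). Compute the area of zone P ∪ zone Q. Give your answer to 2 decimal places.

By inclusion–exclusion:
Individual areas: |zone P| = 15, |zone Q| = 25.
|zone P∩zone Q|: x∈[3,6], y∈[6,8] → 3·2 = 6.
|zone P ∪ zone Q| = 40 − 6 = 34.00.

34.00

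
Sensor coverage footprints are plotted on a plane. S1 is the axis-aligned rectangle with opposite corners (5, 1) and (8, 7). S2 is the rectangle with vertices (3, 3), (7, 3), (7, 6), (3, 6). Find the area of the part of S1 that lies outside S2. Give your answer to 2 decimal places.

12.00

|S1∩S2|: x∈[5,7], y∈[3,6] → 2·3 = 6.
|S1| = 18.
|S1 ∖ S2| = |S1| − |S1∩S2| = 18 − 6 = 12.00.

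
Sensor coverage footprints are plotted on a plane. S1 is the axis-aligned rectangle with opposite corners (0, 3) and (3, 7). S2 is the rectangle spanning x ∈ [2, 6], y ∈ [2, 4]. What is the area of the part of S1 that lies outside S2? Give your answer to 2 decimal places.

11.00

|S1∩S2|: x∈[2,3], y∈[3,4] → 1·1 = 1.
|S1| = 12.
|S1 ∖ S2| = |S1| − |S1∩S2| = 12 − 1 = 11.00.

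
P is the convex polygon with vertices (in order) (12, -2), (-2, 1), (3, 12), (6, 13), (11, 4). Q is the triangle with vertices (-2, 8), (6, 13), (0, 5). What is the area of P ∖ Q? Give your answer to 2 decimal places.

112.43

|P| = 120.5, |P∩Q| = 8.0661.
|P ∖ Q| = |P| − |P∩Q| = 120.5 − 8.0661 = 112.43.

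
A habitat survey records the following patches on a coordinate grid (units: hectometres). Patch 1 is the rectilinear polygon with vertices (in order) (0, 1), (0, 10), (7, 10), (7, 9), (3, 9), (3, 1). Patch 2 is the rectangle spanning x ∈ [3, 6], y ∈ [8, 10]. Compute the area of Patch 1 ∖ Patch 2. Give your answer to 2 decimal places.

28.00

|Patch 1| = 31, |Patch 1∩Patch 2| = 3.
|Patch 1 ∖ Patch 2| = |Patch 1| − |Patch 1∩Patch 2| = 31 − 3 = 28.00.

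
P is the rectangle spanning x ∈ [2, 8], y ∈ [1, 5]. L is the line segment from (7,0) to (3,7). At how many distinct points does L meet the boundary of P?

The segment meets the boundary at (4.143,5), (6.429,1).

2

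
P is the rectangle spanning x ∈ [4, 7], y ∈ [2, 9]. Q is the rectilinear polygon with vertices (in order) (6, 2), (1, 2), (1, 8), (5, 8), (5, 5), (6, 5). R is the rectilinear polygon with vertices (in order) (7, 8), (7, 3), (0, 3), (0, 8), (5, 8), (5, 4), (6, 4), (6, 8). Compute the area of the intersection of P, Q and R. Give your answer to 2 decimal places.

6.00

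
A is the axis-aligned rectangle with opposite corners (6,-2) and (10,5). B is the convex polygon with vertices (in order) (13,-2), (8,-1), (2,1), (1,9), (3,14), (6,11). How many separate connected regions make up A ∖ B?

2

A ∖ B splits into 2 disjoint pieces (area 4.2667, area 0.5495).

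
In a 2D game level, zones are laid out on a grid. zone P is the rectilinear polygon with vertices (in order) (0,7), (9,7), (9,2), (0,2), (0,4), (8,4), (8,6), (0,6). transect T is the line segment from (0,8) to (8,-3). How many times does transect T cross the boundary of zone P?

The segment meets the boundary at (4.364,2), (2.909,4), (1.455,6), (0.727,7).

4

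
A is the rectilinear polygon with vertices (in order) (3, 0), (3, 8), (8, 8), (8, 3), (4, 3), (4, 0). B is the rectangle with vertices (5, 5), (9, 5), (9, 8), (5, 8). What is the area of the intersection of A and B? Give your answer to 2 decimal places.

The intersection is the polygon with vertices (8,8), (8,5), (5,5), (5,8).
By the shoelace formula its area is 9.00.

9.00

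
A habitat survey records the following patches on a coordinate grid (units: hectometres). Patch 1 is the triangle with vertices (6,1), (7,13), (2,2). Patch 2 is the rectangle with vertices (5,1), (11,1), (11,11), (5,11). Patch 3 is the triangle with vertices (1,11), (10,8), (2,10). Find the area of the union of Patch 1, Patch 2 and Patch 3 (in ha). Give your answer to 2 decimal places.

73.73

By inclusion–exclusion:
Individual areas: |Patch 1| = 24.5, |Patch 2| = 60, |Patch 3| = 3.
|Patch 1∩Patch 2| = 12.7326.
|Patch 1∩Patch 3| = 0.4397.
|Patch 2∩Patch 3| = 1.0417.
|Patch 1∩Patch 2∩Patch 3| = 0.4397.
|Patch 1 ∪ Patch 2 ∪ Patch 3| = 87.5 − 14.214 + 0.4397 = 73.73.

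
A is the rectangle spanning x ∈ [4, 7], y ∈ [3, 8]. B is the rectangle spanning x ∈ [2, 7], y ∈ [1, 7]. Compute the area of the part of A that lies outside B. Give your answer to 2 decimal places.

3.00

|A∩B|: x∈[4,7], y∈[3,7] → 3·4 = 12.
|A| = 15.
|A ∖ B| = |A| − |A∩B| = 15 − 12 = 3.00.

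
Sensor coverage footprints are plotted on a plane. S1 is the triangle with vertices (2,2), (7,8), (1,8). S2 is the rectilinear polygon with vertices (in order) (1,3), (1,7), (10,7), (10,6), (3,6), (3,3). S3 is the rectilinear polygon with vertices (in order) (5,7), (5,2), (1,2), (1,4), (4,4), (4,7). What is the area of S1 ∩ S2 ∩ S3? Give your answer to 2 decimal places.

2.23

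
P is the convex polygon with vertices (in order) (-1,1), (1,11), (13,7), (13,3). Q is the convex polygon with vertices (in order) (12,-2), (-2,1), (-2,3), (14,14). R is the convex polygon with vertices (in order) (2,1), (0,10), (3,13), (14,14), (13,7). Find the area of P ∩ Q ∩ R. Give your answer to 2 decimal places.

43.25

The intersection is the polygon with vertices (6.816,9.061), (13,7), (3.064,1.581), (1.908,1.415), (1.084,5.12).
By the shoelace formula its area is 43.25.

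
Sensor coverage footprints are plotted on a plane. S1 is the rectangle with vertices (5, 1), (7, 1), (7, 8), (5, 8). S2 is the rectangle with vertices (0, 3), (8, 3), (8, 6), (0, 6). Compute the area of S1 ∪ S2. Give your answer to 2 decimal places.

By inclusion–exclusion:
Individual areas: |S1| = 14, |S2| = 24.
|S1∩S2|: x∈[5,7], y∈[3,6] → 2·3 = 6.
|S1 ∪ S2| = 38 − 6 = 32.00.

32.00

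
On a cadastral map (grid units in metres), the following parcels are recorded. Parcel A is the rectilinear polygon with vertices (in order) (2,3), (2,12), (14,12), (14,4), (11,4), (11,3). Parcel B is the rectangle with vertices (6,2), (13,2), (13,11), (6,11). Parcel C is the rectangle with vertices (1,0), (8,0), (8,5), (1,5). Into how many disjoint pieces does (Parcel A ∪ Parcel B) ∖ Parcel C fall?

(Parcel A ∪ Parcel B) ∖ Parcel C is a single connected region.

1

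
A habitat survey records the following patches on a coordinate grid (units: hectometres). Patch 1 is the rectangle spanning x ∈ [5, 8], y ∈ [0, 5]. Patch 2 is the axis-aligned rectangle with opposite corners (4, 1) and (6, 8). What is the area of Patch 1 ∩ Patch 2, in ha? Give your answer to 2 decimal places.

|Patch 1∩Patch 2|: x∈[5,6], y∈[1,5] → 1·4 = 4.

4.00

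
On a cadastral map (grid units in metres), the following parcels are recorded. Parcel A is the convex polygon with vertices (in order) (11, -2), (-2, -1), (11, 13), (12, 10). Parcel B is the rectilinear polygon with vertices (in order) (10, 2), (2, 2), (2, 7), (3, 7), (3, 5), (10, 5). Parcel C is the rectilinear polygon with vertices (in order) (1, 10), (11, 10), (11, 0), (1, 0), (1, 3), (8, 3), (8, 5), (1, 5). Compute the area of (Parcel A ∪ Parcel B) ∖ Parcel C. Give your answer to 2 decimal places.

45.07

|Parcel A ∪ Parcel B| = 108.3297.
|(Parcel A ∪ Parcel B) ∩ Parcel C| = 63.261.
|(Parcel A ∪ Parcel B) ∖ Parcel C| = 108.3297 − 63.261 = 45.07.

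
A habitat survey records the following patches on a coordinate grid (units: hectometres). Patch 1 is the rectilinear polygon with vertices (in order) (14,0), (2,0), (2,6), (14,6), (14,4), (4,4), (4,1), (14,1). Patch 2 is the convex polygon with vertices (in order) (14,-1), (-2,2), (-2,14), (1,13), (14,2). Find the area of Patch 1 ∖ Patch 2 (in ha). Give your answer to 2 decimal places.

|Patch 1| = 42, |Patch 1∩Patch 2| = 30.7424.
|Patch 1 ∖ Patch 2| = |Patch 1| − |Patch 1∩Patch 2| = 42 − 30.7424 = 11.26.

11.26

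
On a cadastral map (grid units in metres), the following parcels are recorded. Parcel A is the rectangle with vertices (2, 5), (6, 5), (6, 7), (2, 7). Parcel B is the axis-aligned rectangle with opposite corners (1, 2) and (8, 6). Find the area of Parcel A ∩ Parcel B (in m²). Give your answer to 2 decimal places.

4.00

|Parcel A∩Parcel B|: x∈[2,6], y∈[5,6] → 4·1 = 4.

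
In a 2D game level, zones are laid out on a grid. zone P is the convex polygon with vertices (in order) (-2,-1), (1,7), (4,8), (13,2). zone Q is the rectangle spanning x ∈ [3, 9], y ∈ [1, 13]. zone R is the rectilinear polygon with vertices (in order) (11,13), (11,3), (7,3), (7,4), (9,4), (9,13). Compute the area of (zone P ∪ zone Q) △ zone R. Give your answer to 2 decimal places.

|zone P ∪ zone Q| = 107.6.
|(zone P ∪ zone Q) ∩ zone R| = 4.
|(zone P ∪ zone Q) △ zone R| = 107.6 + 22 − 8 = 121.60.

121.60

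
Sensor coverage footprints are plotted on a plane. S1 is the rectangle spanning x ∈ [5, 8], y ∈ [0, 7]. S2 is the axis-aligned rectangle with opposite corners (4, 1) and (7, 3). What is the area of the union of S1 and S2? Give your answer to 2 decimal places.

23.00

By inclusion–exclusion:
Individual areas: |S1| = 21, |S2| = 6.
|S1∩S2|: x∈[5,7], y∈[1,3] → 2·2 = 4.
|S1 ∪ S2| = 27 − 4 = 23.00.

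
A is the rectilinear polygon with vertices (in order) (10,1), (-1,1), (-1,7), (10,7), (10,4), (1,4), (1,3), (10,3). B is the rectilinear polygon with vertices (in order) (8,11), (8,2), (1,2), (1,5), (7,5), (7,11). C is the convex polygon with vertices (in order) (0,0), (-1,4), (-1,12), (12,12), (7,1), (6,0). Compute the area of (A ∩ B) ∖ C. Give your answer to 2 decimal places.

0.32

|A ∩ B| = 16.
|(A ∩ B) ∩ C| = 15.6818.
|(A ∩ B) ∖ C| = 16 − 15.6818 = 0.32.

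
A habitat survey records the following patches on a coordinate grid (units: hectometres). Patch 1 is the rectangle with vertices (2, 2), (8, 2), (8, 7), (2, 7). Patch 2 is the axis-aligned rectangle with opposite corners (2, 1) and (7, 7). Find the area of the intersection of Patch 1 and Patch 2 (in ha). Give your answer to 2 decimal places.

25.00

|Patch 1∩Patch 2|: x∈[2,7], y∈[2,7] → 5·5 = 25.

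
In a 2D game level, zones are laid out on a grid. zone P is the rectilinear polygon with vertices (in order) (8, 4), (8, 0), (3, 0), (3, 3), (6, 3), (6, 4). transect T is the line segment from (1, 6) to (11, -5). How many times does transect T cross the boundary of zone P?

2

The segment meets the boundary at (6.455,0), (3.727,3).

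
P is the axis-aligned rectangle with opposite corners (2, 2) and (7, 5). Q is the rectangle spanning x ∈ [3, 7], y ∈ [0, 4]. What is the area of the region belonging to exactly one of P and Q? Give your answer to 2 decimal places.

|P∩Q|: x∈[3,7], y∈[2,4] → 4·2 = 8.
|P △ Q| = |P| + |Q| − 2·|P∩Q| = 15 + 16 − 16 = 15.00.

15.00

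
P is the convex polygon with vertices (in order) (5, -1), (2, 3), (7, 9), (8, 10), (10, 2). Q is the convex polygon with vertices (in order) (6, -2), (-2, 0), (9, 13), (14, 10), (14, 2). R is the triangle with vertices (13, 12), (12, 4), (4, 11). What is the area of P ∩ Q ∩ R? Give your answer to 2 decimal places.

2.66

The intersection is the polygon with vertices (7,9), (8,10), (8.8,6.8), (6.699,8.639).
By the shoelace formula its area is 2.66.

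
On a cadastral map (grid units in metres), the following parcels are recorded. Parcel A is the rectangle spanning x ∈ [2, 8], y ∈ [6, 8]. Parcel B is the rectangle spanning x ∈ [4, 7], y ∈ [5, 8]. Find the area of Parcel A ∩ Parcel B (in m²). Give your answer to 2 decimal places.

|Parcel A∩Parcel B|: x∈[4,7], y∈[6,8] → 3·2 = 6.

6.00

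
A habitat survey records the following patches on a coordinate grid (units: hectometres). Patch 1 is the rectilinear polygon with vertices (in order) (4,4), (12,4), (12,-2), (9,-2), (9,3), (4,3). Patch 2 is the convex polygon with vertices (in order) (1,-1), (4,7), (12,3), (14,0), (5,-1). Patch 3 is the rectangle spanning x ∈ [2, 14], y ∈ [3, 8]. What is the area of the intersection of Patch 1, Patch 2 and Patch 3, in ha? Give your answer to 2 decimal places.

The intersection is the polygon with vertices (12,3), (9,3), (4,3), (4,4), (10,4).
By the shoelace formula its area is 7.00.

7.00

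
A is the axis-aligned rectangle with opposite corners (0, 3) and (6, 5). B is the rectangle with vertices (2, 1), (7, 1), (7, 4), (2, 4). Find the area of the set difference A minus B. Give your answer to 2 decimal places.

8.00

|A∩B|: x∈[2,6], y∈[3,4] → 4·1 = 4.
|A| = 12.
|A ∖ B| = |A| − |A∩B| = 12 − 4 = 8.00.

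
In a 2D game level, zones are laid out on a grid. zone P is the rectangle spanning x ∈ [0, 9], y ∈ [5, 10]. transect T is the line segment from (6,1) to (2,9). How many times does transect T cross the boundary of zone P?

1

The segment meets the boundary at (4,5).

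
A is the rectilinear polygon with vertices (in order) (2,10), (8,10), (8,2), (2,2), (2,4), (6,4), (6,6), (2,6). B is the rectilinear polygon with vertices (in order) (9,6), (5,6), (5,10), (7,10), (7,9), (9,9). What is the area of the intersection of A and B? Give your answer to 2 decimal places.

The intersection is the polygon with vertices (7,10), (7,9), (8,9), (8,6), (6,6), (5,6), (5,10).
By the shoelace formula its area is 11.00.

11.00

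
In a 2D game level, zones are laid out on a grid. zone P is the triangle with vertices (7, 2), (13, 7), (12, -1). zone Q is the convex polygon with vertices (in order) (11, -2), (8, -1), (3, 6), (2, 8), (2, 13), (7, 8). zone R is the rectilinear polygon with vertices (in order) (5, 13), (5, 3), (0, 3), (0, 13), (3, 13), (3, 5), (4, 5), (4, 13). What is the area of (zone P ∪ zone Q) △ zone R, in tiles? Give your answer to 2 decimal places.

84.61

|zone P ∪ zone Q| = 66.9263.
|(zone P ∪ zone Q) ∩ zone R| = 12.1571.
|(zone P ∪ zone Q) △ zone R| = 66.9263 + 42 − 24.3143 = 84.61.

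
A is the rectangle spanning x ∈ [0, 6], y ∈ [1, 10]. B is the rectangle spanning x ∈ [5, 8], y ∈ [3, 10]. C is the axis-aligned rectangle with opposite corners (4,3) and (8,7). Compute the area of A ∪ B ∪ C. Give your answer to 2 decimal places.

68.00

By inclusion–exclusion:
Individual areas: |A| = 54, |B| = 21, |C| = 16.
|A∩B|: x∈[5,6], y∈[3,10] → 1·7 = 7.
|A∩C|: x∈[4,6], y∈[3,7] → 2·4 = 8.
|B∩C|: x∈[5,8], y∈[3,7] → 3·4 = 12.
|A∩B∩C| = 4.
|A ∪ B ∪ C| = 91 − 27 + 4 = 68.00.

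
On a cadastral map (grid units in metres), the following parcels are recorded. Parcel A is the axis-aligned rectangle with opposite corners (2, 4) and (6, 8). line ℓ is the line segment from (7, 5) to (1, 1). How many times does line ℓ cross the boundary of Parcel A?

2

The segment meets the boundary at (5.5,4), (6,4.333).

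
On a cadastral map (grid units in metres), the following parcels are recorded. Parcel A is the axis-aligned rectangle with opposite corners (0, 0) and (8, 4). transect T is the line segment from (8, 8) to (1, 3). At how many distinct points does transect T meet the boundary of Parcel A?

1

The segment meets the boundary at (2.4,4).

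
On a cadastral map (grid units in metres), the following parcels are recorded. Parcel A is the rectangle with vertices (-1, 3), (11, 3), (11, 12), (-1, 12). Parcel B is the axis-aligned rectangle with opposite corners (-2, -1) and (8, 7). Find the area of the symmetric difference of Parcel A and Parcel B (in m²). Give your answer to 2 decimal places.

116.00

|Parcel A∩Parcel B|: x∈[-1,8], y∈[3,7] → 9·4 = 36.
|Parcel A △ Parcel B| = |Parcel A| + |Parcel B| − 2·|Parcel A∩Parcel B| = 108 + 80 − 72 = 116.00.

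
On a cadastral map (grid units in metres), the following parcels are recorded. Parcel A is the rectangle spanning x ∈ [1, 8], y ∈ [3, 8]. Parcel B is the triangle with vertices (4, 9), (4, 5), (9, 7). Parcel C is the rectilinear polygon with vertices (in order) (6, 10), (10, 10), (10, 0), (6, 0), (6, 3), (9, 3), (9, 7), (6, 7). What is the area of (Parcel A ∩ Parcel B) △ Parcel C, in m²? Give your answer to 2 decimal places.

|Parcel A ∩ Parcel B| = 8.35.
|(Parcel A ∩ Parcel B) ∩ Parcel C| = 1.55.
|(Parcel A ∩ Parcel B) △ Parcel C| = 8.35 + 28 − 3.1 = 33.25.

33.25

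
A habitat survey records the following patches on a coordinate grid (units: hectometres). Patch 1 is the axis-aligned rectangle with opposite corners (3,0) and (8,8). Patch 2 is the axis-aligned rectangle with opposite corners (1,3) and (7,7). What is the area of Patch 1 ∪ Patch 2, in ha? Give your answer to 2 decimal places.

By inclusion–exclusion:
Individual areas: |Patch 1| = 40, |Patch 2| = 24.
|Patch 1∩Patch 2|: x∈[3,7], y∈[3,7] → 4·4 = 16.
|Patch 1 ∪ Patch 2| = 64 − 16 = 48.00.

48.00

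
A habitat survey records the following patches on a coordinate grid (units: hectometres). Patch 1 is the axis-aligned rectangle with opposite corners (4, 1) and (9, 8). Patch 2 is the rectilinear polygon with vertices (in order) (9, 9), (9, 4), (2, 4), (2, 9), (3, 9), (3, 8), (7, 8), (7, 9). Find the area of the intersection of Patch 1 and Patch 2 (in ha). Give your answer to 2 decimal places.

The intersection is the polygon with vertices (9,4), (4,4), (4,8), (7,8), (9,8).
By the shoelace formula its area is 20.00.

20.00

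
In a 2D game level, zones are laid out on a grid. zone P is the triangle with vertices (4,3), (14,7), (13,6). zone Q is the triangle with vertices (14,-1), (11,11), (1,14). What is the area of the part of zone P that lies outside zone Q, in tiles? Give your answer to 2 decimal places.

|zone P| = 3, |zone P∩zone Q| = 1.446.
|zone P ∖ zone Q| = |zone P| − |zone P∩zone Q| = 3 − 1.446 = 1.55.

1.55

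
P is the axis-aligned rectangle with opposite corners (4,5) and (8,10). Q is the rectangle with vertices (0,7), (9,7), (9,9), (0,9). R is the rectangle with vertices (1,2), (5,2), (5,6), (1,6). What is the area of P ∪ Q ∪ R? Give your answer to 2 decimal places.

45.00

By inclusion–exclusion:
Individual areas: |P| = 20, |Q| = 18, |R| = 16.
|P∩Q|: x∈[4,8], y∈[7,9] → 4·2 = 8.
|P∩R|: x∈[4,5], y∈[5,6] → 1·1 = 1.
|Q∩R| = 0 (no overlap).
|P∩Q∩R| = 0.
|P ∪ Q ∪ R| = 54 − 9 + 0 = 45.00.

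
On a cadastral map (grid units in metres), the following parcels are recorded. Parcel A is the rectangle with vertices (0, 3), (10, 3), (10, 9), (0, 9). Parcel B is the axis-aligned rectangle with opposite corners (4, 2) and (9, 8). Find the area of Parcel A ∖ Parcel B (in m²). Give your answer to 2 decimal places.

35.00

|Parcel A∩Parcel B|: x∈[4,9], y∈[3,8] → 5·5 = 25.
|Parcel A| = 60.
|Parcel A ∖ Parcel B| = |Parcel A| − |Parcel A∩Parcel B| = 60 − 25 = 35.00.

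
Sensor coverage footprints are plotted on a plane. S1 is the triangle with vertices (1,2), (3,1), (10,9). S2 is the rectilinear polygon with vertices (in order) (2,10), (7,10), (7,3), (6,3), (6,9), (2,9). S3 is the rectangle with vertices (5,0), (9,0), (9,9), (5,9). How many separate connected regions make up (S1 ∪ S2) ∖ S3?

3

(S1 ∪ S2) ∖ S3 splits into 3 disjoint pieces (area 6.9365, area 5, area 0.1825).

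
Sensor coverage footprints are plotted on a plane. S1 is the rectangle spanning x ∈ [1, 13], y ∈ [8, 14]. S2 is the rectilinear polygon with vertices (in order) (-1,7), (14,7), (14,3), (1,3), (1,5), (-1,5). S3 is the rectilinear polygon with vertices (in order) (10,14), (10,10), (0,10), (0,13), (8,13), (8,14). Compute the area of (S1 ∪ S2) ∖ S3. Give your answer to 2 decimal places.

99.00

|S1 ∪ S2| = 128.
|(S1 ∪ S2) ∩ S3| = 29.
|(S1 ∪ S2) ∖ S3| = 128 − 29 = 99.00.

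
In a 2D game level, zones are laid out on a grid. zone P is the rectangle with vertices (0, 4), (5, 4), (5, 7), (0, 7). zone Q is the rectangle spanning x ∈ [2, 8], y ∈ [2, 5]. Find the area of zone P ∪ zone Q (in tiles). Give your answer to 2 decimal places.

30.00

By inclusion–exclusion:
Individual areas: |zone P| = 15, |zone Q| = 18.
|zone P∩zone Q|: x∈[2,5], y∈[4,5] → 3·1 = 3.
|zone P ∪ zone Q| = 33 − 3 = 30.00.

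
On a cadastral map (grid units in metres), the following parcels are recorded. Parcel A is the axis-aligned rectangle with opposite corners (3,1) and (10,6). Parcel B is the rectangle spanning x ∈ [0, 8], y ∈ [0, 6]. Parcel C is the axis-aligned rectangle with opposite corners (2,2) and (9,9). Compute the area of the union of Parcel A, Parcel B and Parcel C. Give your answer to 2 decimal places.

79.00

By inclusion–exclusion:
Individual areas: |Parcel A| = 35, |Parcel B| = 48, |Parcel C| = 49.
|Parcel A∩Parcel B|: x∈[3,8], y∈[1,6] → 5·5 = 25.
|Parcel A∩Parcel C|: x∈[3,9], y∈[2,6] → 6·4 = 24.
|Parcel B∩Parcel C|: x∈[2,8], y∈[2,6] → 6·4 = 24.
|Parcel A∩Parcel B∩Parcel C| = 20.
|Parcel A ∪ Parcel B ∪ Parcel C| = 132 − 73 + 20 = 79.00.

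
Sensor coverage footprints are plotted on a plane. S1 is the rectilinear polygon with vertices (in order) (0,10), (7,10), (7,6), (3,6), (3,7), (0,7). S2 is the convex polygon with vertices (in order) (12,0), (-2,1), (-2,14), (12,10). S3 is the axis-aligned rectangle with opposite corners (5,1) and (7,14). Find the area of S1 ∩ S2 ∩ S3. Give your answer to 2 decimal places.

8.00

The intersection is the polygon with vertices (7,6), (5,6), (5,10), (7,10).
By the shoelace formula its area is 8.00.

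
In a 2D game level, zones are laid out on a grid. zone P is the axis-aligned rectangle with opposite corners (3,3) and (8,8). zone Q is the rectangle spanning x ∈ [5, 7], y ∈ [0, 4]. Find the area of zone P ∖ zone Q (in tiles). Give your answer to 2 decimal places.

|zone P∩zone Q|: x∈[5,7], y∈[3,4] → 2·1 = 2.
|zone P| = 25.
|zone P ∖ zone Q| = |zone P| − |zone P∩zone Q| = 25 − 2 = 23.00.

23.00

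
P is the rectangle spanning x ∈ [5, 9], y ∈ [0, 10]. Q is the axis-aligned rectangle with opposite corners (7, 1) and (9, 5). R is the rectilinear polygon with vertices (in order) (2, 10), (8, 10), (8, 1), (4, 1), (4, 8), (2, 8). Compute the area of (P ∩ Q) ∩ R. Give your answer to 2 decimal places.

4.00

The region (P ∩ Q) ∩ R is the polygon with vertices (7,1), (7,5), (8,5), (8,1).
By the shoelace formula its area is 4.00.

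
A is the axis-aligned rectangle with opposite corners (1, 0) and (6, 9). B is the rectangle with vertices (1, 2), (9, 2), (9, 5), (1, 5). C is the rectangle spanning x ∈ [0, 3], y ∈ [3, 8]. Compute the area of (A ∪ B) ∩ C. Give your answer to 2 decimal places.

10.00

The region (A ∪ B) ∩ C is the polygon with vertices (1,5), (1,8), (3,8), (3,3), (1,3).
By the shoelace formula its area is 10.00.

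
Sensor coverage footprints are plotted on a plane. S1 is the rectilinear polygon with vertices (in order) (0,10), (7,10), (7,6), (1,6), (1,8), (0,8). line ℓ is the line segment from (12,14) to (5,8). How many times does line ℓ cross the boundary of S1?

The segment meets the boundary at (7,9.714).

1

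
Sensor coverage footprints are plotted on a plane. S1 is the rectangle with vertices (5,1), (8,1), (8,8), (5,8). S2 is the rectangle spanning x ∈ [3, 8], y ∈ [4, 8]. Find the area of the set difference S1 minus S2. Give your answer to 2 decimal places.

|S1∩S2|: x∈[5,8], y∈[4,8] → 3·4 = 12.
|S1| = 21.
|S1 ∖ S2| = |S1| − |S1∩S2| = 21 − 12 = 9.00.

9.00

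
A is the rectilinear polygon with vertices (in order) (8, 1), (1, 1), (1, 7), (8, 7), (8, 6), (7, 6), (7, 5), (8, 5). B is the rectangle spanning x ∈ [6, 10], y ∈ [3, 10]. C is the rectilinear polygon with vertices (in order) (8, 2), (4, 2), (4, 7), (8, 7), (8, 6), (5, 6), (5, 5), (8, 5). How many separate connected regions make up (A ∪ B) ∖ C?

2

(A ∪ B) ∖ C splits into 2 disjoint pieces (area 22, area 23).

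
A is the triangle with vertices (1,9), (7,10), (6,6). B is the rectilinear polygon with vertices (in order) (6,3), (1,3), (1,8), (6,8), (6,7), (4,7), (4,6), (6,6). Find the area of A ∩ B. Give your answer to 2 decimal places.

2.50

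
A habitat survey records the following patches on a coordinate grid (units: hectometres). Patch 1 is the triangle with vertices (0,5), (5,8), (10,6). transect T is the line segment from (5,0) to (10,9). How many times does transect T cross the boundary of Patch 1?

2

The segment meets the boundary at (8.636,6.545), (8.235,5.824).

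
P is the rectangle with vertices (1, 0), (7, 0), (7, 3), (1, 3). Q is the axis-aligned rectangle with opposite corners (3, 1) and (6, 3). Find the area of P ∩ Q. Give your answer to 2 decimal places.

6.00

|P∩Q|: x∈[3,6], y∈[1,3] → 3·2 = 6.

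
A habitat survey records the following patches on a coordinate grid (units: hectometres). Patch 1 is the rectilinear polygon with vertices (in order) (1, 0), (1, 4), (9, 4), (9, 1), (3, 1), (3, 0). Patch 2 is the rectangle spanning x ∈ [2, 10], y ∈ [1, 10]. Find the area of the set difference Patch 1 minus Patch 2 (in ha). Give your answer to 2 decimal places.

|Patch 1| = 26, |Patch 1∩Patch 2| = 21.
|Patch 1 ∖ Patch 2| = |Patch 1| − |Patch 1∩Patch 2| = 26 − 21 = 5.00.

5.00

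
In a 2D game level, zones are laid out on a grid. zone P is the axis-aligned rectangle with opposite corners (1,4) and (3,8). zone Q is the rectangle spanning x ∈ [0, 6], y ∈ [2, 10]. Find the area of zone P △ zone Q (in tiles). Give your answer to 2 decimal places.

40.00

|zone P∩zone Q|: x∈[1,3], y∈[4,8] → 2·4 = 8.
|zone P △ zone Q| = |zone P| + |zone Q| − 2·|zone P∩zone Q| = 8 + 48 − 16 = 40.00.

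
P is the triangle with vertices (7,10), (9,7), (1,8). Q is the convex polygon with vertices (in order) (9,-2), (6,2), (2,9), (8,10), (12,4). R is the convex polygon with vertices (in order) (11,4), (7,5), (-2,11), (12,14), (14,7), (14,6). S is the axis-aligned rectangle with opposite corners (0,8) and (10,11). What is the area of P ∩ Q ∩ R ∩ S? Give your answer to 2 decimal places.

6.90

The intersection is the polygon with vertices (2.32,8.44), (6,9.667), (7.1,9.85), (8.333,8), (2.571,8).
By the shoelace formula its area is 6.90.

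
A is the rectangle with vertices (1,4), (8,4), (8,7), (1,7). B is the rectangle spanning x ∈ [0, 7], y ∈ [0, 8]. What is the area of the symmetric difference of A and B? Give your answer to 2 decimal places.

41.00

|A∩B|: x∈[1,7], y∈[4,7] → 6·3 = 18.
|A △ B| = |A| + |B| − 2·|A∩B| = 21 + 56 − 36 = 41.00.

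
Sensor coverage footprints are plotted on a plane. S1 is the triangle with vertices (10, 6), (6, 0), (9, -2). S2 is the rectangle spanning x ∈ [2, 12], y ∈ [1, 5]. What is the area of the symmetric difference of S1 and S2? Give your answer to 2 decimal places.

|S1| = 13, |S2| = 40, |S1∩S2| = 6.5.
|S1 △ S2| = |S1| + |S2| − 2·|S1∩S2| = 13 + 40 − 13 = 40.00.

40.00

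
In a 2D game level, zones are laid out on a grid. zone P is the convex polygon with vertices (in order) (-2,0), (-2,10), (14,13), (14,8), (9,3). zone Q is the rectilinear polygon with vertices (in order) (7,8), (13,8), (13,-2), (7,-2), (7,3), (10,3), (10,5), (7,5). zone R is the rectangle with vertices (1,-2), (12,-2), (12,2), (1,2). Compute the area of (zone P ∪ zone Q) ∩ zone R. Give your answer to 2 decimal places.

22.56

|zone P ∪ zone Q| = 176.9545.
|(zone P ∪ zone Q) ∩ zone R| = 22.56.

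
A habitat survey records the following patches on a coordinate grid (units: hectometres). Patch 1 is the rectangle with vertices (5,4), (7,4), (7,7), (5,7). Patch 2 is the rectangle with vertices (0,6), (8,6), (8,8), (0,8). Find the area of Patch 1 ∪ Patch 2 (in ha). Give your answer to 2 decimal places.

20.00

By inclusion–exclusion:
Individual areas: |Patch 1| = 6, |Patch 2| = 16.
|Patch 1∩Patch 2|: x∈[5,7], y∈[6,7] → 2·1 = 2.
|Patch 1 ∪ Patch 2| = 22 − 2 = 20.00.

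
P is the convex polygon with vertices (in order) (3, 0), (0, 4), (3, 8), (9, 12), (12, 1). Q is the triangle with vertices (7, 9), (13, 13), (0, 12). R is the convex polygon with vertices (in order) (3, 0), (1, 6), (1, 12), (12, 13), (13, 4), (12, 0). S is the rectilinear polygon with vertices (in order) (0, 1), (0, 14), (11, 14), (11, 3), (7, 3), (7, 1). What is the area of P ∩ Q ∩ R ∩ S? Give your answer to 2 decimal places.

4.92

The intersection is the polygon with vertices (7,9), (5.478,9.652), (9,12), (9.385,10.59).
By the shoelace formula its area is 4.92.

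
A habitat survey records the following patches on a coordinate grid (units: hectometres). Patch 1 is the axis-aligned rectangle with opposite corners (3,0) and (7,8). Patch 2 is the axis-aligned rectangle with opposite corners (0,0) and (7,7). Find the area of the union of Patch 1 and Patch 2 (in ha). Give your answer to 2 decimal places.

By inclusion–exclusion:
Individual areas: |Patch 1| = 32, |Patch 2| = 49.
|Patch 1∩Patch 2|: x∈[3,7], y∈[0,7] → 4·7 = 28.
|Patch 1 ∪ Patch 2| = 81 − 28 = 53.00.

53.00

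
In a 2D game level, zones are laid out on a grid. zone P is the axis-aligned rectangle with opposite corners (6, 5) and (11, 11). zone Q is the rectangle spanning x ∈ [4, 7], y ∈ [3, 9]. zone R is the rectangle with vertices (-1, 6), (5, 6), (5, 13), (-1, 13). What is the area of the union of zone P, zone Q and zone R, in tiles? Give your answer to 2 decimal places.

By inclusion–exclusion:
Individual areas: |zone P| = 30, |zone Q| = 18, |zone R| = 42.
|zone P∩zone Q|: x∈[6,7], y∈[5,9] → 1·4 = 4.
|zone P∩zone R| = 0 (no overlap).
|zone Q∩zone R|: x∈[4,5], y∈[6,9] → 1·3 = 3.
|zone P∩zone Q∩zone R| = 0.
|zone P ∪ zone Q ∪ zone R| = 90 − 7 + 0 = 83.00.

83.00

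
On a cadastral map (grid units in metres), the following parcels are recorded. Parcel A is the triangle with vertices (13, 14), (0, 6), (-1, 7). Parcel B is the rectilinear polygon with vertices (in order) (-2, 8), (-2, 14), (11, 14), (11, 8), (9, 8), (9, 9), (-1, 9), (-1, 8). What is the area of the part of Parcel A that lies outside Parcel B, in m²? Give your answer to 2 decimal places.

|Parcel A| = 10.5, |Parcel A∩Parcel B| = 4.4567.
|Parcel A ∖ Parcel B| = |Parcel A| − |Parcel A∩Parcel B| = 10.5 − 4.4567 = 6.04.

6.04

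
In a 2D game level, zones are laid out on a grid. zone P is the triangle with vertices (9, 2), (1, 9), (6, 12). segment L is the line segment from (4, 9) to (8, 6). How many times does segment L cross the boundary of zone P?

The segment meets the boundary at (7.742,6.194).

1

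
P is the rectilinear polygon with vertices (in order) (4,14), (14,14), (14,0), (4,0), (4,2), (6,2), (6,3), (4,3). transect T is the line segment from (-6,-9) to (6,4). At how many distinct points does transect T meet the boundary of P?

3

The segment meets the boundary at (4.154,2), (4,1.833), (5.077,3).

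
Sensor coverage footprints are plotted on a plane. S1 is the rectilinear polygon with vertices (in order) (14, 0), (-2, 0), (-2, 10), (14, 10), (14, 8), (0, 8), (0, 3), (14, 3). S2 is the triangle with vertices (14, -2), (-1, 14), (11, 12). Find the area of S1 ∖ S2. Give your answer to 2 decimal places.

|S1| = 90, |S1∩S2| = 23.5045.
|S1 ∖ S2| = |S1| − |S1∩S2| = 90 − 23.5045 = 66.50.

66.50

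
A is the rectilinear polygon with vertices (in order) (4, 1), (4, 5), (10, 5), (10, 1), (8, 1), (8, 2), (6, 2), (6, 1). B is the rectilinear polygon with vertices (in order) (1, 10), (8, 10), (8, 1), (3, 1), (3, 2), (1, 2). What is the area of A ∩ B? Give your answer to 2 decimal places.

14.00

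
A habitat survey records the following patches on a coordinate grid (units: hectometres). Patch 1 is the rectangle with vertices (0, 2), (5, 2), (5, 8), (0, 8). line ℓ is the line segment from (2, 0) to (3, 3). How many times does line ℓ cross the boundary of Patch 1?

The segment meets the boundary at (2.667,2).

1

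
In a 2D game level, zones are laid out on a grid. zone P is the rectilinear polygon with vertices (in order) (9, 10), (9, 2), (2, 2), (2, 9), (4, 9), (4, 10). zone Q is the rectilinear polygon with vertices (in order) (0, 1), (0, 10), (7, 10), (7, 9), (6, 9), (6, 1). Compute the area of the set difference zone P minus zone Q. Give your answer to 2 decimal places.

23.00

|zone P| = 54, |zone P∩zone Q| = 31.
|zone P ∖ zone Q| = |zone P| − |zone P∩zone Q| = 54 − 31 = 23.00.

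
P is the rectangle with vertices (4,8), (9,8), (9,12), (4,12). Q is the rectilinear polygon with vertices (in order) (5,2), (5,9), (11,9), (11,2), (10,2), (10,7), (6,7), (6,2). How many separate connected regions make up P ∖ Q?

P ∖ Q is a single connected region.

1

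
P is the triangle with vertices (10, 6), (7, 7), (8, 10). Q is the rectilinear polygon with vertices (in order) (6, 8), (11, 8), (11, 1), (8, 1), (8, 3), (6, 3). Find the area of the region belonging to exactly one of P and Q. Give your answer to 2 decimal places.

|P| = 5, |Q| = 31, |P∩Q| = 3.3333.
|P △ Q| = |P| + |Q| − 2·|P∩Q| = 5 + 31 − 6.6667 = 29.33.

29.33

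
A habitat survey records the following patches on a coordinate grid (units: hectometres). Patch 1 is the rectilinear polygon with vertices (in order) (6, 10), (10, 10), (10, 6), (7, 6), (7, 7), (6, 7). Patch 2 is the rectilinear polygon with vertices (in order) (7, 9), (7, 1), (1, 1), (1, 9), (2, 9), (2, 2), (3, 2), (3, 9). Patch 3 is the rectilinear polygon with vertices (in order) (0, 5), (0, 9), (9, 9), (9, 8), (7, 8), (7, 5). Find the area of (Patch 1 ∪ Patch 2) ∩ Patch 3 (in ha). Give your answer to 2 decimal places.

22.00

|Patch 1 ∪ Patch 2| = 54.
|(Patch 1 ∪ Patch 2) ∩ Patch 3| = 22.00.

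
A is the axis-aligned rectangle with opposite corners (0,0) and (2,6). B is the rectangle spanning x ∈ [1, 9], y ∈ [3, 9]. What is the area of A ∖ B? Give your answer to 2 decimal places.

|A∩B|: x∈[1,2], y∈[3,6] → 1·3 = 3.
|A| = 12.
|A ∖ B| = |A| − |A∩B| = 12 − 3 = 9.00.

9.00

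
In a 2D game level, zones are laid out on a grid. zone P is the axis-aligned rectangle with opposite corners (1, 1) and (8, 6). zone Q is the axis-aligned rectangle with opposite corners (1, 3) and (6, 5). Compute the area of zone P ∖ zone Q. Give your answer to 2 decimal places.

|zone P∩zone Q|: x∈[1,6], y∈[3,5] → 5·2 = 10.
|zone P| = 35.
|zone P ∖ zone Q| = |zone P| − |zone P∩zone Q| = 35 − 10 = 25.00.

25.00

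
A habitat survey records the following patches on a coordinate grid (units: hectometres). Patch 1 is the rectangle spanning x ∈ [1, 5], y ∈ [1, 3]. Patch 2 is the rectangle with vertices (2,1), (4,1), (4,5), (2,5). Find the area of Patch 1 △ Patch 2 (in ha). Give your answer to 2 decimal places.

8.00

|Patch 1∩Patch 2|: x∈[2,4], y∈[1,3] → 2·2 = 4.
|Patch 1 △ Patch 2| = |Patch 1| + |Patch 2| − 2·|Patch 1∩Patch 2| = 8 + 8 − 8 = 8.00.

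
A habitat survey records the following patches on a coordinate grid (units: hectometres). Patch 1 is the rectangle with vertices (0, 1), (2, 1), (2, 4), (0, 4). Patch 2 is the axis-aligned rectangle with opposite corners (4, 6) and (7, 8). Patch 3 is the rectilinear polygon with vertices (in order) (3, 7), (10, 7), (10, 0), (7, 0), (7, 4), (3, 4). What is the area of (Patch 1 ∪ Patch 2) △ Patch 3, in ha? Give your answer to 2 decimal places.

39.00

|Patch 1 ∪ Patch 2| = 12.
|(Patch 1 ∪ Patch 2) ∩ Patch 3| = 3.
|(Patch 1 ∪ Patch 2) △ Patch 3| = 12 + 33 − 6 = 39.00.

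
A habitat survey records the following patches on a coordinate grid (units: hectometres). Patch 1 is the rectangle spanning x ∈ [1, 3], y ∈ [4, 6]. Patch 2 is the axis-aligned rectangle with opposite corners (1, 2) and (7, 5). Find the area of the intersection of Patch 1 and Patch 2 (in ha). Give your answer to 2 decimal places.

2.00

|Patch 1∩Patch 2|: x∈[1,3], y∈[4,5] → 2·1 = 2.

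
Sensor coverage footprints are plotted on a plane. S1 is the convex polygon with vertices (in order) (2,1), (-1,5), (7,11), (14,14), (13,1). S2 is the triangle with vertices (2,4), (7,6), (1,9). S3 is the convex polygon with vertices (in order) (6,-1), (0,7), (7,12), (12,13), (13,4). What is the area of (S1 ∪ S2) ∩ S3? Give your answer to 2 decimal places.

|S1 ∪ S2| = 125.9565.
|(S1 ∪ S2) ∩ S3| = 96.43.

96.43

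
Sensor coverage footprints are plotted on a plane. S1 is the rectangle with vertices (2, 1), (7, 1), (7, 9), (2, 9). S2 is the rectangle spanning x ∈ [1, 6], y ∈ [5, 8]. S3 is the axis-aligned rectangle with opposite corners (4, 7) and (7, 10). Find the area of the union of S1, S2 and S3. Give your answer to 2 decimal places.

46.00

By inclusion–exclusion:
Individual areas: |S1| = 40, |S2| = 15, |S3| = 9.
|S1∩S2|: x∈[2,6], y∈[5,8] → 4·3 = 12.
|S1∩S3|: x∈[4,7], y∈[7,9] → 3·2 = 6.
|S2∩S3|: x∈[4,6], y∈[7,8] → 2·1 = 2.
|S1∩S2∩S3| = 2.
|S1 ∪ S2 ∪ S3| = 64 − 20 + 2 = 46.00.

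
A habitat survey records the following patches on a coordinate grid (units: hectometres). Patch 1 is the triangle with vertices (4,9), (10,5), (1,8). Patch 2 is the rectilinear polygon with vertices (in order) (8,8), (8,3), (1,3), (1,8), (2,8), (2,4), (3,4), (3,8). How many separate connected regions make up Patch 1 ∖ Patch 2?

Patch 1 ∖ Patch 2 splits into 2 disjoint pieces (area 2.75, area 0.6667).

2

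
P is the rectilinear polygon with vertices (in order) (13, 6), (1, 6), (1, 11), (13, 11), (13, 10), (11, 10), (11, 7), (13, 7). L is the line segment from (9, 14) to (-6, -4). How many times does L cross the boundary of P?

2

The segment meets the boundary at (2.333,6), (6.5,11).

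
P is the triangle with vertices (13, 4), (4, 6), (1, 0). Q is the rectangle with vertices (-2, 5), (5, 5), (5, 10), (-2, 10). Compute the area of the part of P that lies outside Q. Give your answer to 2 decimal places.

28.86

|P| = 30, |P∩Q| = 1.1389.
|P ∖ Q| = |P| − |P∩Q| = 30 − 1.1389 = 28.86.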